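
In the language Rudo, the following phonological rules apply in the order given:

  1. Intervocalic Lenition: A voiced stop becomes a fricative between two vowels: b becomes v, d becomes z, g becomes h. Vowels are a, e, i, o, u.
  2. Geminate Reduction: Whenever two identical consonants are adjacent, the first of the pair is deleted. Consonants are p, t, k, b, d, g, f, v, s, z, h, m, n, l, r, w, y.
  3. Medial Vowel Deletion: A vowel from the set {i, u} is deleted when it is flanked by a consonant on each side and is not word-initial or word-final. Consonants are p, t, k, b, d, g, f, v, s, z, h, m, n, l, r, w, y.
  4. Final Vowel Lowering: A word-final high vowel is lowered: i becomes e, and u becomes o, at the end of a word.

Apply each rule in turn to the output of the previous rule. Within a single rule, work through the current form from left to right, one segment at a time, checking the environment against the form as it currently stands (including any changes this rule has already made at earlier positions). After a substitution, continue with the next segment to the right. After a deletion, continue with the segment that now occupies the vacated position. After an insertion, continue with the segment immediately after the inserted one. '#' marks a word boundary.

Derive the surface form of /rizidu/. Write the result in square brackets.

[rzzo]

1 Intervocalic Lenition: [rizidu] → [rizizu]
2 Geminate Reduction: no change — [rizizu]
3 Medial Vowel Deletion: [rizizu] → [rzzu]
4 Final Vowel Lowering: [rzzu] → [rzzo]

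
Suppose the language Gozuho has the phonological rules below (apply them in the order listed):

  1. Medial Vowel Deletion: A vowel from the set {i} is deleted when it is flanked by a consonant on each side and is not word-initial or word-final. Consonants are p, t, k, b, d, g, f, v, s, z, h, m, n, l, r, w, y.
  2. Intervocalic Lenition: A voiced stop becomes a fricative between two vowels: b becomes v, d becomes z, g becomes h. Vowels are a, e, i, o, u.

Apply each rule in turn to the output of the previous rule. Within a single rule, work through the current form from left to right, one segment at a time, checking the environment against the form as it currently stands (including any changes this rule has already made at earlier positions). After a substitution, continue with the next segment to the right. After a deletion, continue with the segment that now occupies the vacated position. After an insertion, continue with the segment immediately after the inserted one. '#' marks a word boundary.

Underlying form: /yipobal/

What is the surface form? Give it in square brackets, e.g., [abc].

[ypoval]

1 Medial Vowel Deletion: [yipobal] → [ypobal]
2 Intervocalic Lenition: [ypobal] → [ypoval]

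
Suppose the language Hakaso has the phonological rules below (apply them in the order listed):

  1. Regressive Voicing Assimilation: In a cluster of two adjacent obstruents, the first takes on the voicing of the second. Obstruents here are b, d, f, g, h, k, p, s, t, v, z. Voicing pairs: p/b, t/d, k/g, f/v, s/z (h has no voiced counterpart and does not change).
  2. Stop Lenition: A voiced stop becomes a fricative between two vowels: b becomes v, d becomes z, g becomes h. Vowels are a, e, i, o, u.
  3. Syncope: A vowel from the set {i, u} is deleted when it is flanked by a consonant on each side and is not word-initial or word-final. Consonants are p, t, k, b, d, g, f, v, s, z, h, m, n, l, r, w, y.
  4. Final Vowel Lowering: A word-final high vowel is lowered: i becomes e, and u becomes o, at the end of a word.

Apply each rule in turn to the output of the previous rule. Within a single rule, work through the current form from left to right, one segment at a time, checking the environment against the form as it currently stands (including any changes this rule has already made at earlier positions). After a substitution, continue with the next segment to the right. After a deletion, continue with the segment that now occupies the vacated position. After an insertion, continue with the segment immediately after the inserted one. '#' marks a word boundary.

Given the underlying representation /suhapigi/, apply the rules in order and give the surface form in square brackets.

1 Regressive Voicing Assimilation: no change — [suhapigi]
2 Stop Lenition: [suhapigi] → [suhapihi]
3 Syncope: [suhapihi] → [shaphi]
4 Final Vowel Lowering: [shaphi] → [shaphe]

[shaphe]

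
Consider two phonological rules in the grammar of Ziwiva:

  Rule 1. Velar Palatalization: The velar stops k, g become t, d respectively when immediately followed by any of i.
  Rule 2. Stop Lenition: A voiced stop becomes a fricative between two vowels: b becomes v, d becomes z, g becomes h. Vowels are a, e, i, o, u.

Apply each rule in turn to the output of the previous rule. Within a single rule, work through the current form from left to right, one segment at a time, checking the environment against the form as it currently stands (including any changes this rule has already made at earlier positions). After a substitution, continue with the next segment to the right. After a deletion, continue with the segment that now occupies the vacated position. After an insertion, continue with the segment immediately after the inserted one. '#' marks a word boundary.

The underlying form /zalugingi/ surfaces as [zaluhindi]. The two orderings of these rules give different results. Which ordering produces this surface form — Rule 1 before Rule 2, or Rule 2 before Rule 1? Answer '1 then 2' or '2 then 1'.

2 then 1

Order 1 then 2:
  1 Velar Palatalization: [zalugingi] → [zaludindi]
  2 Stop Lenition: [zaludindi] → [zaluzindi]
  result: [zaluzindi]
Order 2 then 1:
  2 Stop Lenition: [zalugingi] → [zaluhingi]
  1 Velar Palatalization: [zaluhingi] → [zaluhindi]
  result: [zaluhindi]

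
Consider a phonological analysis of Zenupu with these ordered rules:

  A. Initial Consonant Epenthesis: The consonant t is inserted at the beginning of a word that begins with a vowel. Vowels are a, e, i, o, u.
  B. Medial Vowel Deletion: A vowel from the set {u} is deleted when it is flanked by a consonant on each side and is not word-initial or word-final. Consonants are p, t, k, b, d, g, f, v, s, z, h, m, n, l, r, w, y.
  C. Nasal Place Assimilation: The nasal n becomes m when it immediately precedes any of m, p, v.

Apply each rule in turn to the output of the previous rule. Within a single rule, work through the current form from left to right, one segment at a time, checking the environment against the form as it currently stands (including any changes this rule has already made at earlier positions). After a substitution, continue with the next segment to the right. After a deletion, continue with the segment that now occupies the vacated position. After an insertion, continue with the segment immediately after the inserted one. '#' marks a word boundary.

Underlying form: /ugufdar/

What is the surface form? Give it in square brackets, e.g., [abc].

[tgfdar]

A Initial Consonant Epenthesis: [ugufdar] → [tugufdar]
B Medial Vowel Deletion: [tugufdar] → [tgfdar]
C Nasal Place Assimilation: no change — [tgfdar]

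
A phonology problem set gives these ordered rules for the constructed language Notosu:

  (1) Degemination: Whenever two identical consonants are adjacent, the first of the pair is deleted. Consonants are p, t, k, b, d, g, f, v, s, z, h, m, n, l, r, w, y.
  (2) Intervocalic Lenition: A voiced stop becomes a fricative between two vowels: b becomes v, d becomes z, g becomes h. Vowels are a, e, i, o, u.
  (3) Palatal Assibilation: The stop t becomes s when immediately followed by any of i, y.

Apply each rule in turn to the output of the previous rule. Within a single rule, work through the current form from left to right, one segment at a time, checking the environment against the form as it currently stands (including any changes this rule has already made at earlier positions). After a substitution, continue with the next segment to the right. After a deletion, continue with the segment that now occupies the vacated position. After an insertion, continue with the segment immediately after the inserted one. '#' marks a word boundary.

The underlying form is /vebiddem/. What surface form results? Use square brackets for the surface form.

[vevizem]

(1) Degemination: [vebiddem] → [vebidem]
(2) Intervocalic Lenition: [vebidem] → [vevizem]
(3) Palatal Assibilation: no change — [vevizem]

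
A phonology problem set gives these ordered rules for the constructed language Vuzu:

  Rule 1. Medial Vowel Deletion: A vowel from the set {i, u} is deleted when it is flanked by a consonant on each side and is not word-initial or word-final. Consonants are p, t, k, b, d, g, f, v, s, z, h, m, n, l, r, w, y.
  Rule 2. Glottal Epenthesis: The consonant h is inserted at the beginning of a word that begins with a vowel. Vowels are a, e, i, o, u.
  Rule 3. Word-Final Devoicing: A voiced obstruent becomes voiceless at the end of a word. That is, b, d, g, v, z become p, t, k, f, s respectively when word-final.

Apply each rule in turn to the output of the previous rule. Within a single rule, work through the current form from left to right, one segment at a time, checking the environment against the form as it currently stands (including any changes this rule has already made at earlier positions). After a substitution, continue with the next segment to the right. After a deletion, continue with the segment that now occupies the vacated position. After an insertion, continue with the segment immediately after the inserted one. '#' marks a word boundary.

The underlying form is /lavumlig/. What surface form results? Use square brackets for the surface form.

[lavmlk]

Rule 1 Medial Vowel Deletion: [lavumlig] → [lavmlg]
Rule 2 Glottal Epenthesis: no change — [lavmlg]
Rule 3 Word-Final Devoicing: [lavmlg] → [lavmlk]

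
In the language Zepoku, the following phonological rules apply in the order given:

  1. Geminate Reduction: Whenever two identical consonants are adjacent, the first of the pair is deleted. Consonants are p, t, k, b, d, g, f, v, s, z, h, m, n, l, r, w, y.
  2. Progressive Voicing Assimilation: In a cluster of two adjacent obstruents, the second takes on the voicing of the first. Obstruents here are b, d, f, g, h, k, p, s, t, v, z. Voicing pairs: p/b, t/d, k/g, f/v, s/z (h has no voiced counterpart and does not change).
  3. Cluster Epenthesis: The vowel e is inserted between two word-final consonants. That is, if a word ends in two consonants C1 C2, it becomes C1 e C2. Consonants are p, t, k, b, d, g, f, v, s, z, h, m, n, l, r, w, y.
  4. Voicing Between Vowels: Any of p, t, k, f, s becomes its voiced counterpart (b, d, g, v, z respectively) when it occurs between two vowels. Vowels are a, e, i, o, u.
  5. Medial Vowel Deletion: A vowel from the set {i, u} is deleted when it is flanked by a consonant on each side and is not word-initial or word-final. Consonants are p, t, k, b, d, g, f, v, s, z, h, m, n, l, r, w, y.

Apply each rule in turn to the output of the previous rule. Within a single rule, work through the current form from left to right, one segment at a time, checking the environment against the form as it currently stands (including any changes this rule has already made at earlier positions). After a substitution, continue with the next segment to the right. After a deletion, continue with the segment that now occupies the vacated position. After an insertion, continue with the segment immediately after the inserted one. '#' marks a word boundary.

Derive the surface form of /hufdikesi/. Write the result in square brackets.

[hftgezi]

1 Geminate Reduction: no change — [hufdikesi]
2 Progressive Voicing Assimilation: [hufdikesi] → [huftikesi]
3 Cluster Epenthesis: no change — [huftikesi]
4 Voicing Between Vowels: [huftikesi] → [huftigezi]
5 Medial Vowel Deletion: [huftigezi] → [hftgezi]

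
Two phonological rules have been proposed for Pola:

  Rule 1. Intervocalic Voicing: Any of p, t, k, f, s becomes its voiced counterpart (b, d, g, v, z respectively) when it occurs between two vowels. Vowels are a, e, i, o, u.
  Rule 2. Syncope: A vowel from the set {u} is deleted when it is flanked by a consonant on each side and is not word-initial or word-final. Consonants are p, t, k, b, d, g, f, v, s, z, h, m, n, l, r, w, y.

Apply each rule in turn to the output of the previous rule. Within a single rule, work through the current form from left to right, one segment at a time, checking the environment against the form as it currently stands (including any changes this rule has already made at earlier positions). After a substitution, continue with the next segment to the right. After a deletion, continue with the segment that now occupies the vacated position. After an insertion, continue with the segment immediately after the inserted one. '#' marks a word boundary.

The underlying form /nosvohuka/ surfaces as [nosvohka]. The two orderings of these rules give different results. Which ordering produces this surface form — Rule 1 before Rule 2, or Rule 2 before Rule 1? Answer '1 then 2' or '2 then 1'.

2 then 1

Order 1 then 2:
  1 Intervocalic Voicing: [nosvohuka] → [nosvohuga]
  2 Syncope: [nosvohuga] → [nosvohga]
  result: [nosvohga]
Order 2 then 1:
  2 Syncope: [nosvohuka] → [nosvohka]
  1 Intervocalic Voicing: no change — [nosvohka]
  result: [nosvohka]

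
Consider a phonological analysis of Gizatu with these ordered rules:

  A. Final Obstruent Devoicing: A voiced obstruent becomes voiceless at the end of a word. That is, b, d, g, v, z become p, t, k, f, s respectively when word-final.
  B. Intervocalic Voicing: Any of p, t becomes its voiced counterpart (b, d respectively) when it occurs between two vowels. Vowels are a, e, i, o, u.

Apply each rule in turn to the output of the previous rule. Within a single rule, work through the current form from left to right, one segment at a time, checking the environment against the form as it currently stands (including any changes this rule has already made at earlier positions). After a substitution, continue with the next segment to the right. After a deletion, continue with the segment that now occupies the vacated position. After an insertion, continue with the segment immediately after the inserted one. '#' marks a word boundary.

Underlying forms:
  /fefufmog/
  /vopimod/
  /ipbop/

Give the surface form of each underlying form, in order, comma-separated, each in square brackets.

/fefufmog/:
  A Final Obstruent Devoicing: [fefufmog] → [fefufmok]
  B Intervocalic Voicing: no change — [fefufmok]
/vopimod/:
  A Final Obstruent Devoicing: [vopimod] → [vopimot]
  B Intervocalic Voicing: [vopimot] → [vobimot]
/ipbop/:
  A Final Obstruent Devoicing: no change — [ipbop]
  B Intervocalic Voicing: no change — [ipbop]

[fefufmok], [vobimot], [ipbop]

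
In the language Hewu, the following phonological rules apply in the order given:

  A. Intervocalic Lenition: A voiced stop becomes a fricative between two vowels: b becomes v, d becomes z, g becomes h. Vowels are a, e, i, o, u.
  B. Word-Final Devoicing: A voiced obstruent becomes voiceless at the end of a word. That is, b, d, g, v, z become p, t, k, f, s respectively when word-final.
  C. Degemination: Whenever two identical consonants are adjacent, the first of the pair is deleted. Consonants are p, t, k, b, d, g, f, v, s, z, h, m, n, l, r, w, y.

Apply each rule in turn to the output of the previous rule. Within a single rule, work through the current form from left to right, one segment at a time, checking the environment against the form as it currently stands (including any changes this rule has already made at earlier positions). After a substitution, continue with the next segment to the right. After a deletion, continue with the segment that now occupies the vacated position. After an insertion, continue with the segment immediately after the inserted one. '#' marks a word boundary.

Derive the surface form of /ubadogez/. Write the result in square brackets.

A Intervocalic Lenition: [ubadogez] → [uvazohez]
B Word-Final Devoicing: [uvazohez] → [uvazohes]
C Degemination: no change — [uvazohes]

[uvazohes]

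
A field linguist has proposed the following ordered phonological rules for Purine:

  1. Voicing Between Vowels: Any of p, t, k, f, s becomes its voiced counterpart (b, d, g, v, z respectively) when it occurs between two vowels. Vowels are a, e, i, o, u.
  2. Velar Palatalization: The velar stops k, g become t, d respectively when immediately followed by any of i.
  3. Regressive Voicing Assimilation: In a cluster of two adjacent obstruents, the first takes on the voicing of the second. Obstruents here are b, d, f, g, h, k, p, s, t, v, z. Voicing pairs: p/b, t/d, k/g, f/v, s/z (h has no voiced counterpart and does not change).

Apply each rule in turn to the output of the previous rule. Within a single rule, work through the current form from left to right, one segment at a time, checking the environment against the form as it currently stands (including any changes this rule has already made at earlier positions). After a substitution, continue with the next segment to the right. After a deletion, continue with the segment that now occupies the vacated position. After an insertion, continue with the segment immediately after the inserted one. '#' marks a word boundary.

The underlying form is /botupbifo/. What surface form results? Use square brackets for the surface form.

[bodubbivo]

1 Voicing Between Vowels: [botupbifo] → [bodupbivo]
2 Velar Palatalization: no change — [bodupbivo]
3 Regressive Voicing Assimilation: [bodupbivo] → [bodubbivo]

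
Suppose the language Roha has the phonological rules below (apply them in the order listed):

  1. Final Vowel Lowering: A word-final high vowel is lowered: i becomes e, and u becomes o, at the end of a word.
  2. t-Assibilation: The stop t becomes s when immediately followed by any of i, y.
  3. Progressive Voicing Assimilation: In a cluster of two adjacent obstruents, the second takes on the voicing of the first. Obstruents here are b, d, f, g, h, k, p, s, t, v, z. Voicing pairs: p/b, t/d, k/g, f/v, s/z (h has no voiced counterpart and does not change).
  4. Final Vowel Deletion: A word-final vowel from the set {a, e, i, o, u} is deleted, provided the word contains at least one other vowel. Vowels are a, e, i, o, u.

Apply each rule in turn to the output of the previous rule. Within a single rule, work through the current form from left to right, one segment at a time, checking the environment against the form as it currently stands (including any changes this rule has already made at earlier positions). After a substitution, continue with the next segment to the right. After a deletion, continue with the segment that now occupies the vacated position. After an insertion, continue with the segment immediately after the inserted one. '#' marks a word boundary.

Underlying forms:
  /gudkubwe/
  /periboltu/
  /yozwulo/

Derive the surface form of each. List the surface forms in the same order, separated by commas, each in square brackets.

/gudkubwe/:
  1 Final Vowel Lowering: no change — [gudkubwe]
  2 t-Assibilation: no change — [gudkubwe]
  3 Progressive Voicing Assimilation: [gudkubwe] → [gudgubwe]
  4 Final Vowel Deletion: [gudgubwe] → [gudgubw]
/periboltu/:
  1 Final Vowel Lowering: [periboltu] → [peribolto]
  2 t-Assibilation: no change — [peribolto]
  3 Progressive Voicing Assimilation: no change — [peribolto]
  4 Final Vowel Deletion: [peribolto] → [peribolt]
/yozwulo/:
  1 Final Vowel Lowering: no change — [yozwulo]
  2 t-Assibilation: no change — [yozwulo]
  3 Progressive Voicing Assimilation: no change — [yozwulo]
  4 Final Vowel Deletion: [yozwulo] → [yozwul]

[gudgubw], [peribolt], [yozwul]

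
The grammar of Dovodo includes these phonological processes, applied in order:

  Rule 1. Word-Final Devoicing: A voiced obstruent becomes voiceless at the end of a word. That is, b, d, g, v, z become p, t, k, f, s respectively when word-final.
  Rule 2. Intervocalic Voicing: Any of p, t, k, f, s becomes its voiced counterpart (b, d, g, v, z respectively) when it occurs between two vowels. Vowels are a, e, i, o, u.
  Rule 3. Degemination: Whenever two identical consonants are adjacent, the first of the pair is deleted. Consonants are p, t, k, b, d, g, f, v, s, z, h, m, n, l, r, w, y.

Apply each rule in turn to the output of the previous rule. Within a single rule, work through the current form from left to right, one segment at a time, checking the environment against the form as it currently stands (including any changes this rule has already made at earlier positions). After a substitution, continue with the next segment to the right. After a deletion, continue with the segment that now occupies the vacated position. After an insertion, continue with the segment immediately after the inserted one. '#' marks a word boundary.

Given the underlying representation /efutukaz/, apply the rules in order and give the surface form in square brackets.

[evudugas]

Rule 1 Word-Final Devoicing: [efutukaz] → [efutukas]
Rule 2 Intervocalic Voicing: [efutukas] → [evudugas]
Rule 3 Degemination: no change — [evudugas]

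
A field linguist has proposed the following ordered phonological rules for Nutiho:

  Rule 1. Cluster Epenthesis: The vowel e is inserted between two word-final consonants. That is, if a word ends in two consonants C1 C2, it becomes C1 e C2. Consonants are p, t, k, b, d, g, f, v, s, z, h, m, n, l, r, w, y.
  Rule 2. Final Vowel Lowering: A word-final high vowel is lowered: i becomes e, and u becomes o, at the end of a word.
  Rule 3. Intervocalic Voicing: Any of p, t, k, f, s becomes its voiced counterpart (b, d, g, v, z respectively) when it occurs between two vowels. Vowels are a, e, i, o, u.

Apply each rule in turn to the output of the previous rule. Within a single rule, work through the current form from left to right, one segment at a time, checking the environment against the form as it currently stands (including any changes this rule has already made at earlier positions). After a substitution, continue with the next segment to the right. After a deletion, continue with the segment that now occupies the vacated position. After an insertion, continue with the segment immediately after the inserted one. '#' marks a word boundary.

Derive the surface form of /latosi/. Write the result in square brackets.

[ladoze]

Rule 1 Cluster Epenthesis: no change — [latosi]
Rule 2 Final Vowel Lowering: [latosi] → [latose]
Rule 3 Intervocalic Voicing: [latose] → [ladoze]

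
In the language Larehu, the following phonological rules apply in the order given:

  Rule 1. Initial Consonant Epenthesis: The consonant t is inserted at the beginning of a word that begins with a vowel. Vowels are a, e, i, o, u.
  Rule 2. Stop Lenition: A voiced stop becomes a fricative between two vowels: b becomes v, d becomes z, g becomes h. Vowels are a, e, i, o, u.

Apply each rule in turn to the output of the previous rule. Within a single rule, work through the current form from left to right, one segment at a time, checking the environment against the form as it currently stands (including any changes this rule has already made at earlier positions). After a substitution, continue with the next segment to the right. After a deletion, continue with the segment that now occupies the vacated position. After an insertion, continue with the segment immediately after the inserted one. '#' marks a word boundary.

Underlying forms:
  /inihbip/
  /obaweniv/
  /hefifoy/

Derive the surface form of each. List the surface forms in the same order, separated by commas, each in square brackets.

/inihbip/:
  Rule 1 Initial Consonant Epenthesis: [inihbip] → [tinihbip]
  Rule 2 Stop Lenition: no change — [tinihbip]
/obaweniv/:
  Rule 1 Initial Consonant Epenthesis: [obaweniv] → [tobaweniv]
  Rule 2 Stop Lenition: [tobaweniv] → [tovaweniv]
/hefifoy/:
  Rule 1 Initial Consonant Epenthesis: no change — [hefifoy]
  Rule 2 Stop Lenition: no change — [hefifoy]

[tinihbip], [tovaweniv], [hefifoy]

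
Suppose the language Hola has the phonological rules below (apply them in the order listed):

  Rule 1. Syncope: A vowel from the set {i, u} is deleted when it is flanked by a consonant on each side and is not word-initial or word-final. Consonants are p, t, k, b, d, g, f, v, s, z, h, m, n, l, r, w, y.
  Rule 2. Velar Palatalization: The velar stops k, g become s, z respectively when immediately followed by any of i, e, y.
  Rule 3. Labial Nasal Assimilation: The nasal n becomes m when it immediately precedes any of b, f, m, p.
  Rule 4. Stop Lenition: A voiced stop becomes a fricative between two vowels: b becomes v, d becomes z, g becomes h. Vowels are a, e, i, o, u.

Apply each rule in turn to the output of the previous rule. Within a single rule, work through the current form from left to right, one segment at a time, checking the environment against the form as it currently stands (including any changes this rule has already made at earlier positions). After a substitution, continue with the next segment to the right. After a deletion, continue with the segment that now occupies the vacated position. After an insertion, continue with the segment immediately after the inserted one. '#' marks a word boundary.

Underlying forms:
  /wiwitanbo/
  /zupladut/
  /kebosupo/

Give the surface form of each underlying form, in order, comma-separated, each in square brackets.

/wiwitanbo/:
  Rule 1 Syncope: [wiwitanbo] → [wwtanbo]
  Rule 2 Velar Palatalization: no change — [wwtanbo]
  Rule 3 Labial Nasal Assimilation: [wwtanbo] → [wwtambo]
  Rule 4 Stop Lenition: no change — [wwtambo]
/zupladut/:
  Rule 1 Syncope: [zupladut] → [zpladt]
  Rule 2 Velar Palatalization: no change — [zpladt]
  Rule 3 Labial Nasal Assimilation: no change — [zpladt]
  Rule 4 Stop Lenition: no change — [zpladt]
/kebosupo/:
  Rule 1 Syncope: [kebosupo] → [kebospo]
  Rule 2 Velar Palatalization: [kebospo] → [sebospo]
  Rule 3 Labial Nasal Assimilation: no change — [sebospo]
  Rule 4 Stop Lenition: [sebospo] → [sevospo]

[wwtambo], [zpladt], [sevospo]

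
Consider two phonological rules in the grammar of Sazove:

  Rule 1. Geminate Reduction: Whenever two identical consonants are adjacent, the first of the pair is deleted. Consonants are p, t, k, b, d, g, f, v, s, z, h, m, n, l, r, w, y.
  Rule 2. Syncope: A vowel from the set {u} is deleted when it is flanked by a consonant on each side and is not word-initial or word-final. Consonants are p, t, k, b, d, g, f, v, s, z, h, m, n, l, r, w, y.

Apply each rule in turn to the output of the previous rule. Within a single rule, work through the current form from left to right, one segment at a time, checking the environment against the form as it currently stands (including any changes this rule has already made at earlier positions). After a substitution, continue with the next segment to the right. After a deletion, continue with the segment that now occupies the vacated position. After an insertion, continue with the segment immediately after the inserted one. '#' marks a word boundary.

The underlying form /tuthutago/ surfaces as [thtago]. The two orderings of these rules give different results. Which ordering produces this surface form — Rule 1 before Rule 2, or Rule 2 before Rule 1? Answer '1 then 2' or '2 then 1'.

2 then 1

Order 1 then 2:
  1 Geminate Reduction: no change — [tuthutago]
  2 Syncope: [tuthutago] → [tthtago]
  result: [tthtago]
Order 2 then 1:
  2 Syncope: [tuthutago] → [tthtago]
  1 Geminate Reduction: [tthtago] → [thtago]
  result: [thtago]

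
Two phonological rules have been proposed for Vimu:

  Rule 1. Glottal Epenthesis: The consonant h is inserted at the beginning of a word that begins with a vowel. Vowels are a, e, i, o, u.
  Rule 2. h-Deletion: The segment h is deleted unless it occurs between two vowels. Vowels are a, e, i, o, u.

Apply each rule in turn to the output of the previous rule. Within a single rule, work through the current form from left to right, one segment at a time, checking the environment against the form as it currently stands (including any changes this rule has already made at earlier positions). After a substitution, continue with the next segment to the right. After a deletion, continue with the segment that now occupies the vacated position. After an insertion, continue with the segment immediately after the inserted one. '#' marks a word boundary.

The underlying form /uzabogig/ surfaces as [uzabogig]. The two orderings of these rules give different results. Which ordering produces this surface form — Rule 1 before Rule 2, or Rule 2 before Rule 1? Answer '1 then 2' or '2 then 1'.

Order 1 then 2:
  1 Glottal Epenthesis: [uzabogig] → [huzabogig]
  2 h-Deletion: [huzabogig] → [uzabogig]
  result: [uzabogig]
Order 2 then 1:
  2 h-Deletion: no change — [uzabogig]
  1 Glottal Epenthesis: [uzabogig] → [huzabogig]
  result: [huzabogig]

1 then 2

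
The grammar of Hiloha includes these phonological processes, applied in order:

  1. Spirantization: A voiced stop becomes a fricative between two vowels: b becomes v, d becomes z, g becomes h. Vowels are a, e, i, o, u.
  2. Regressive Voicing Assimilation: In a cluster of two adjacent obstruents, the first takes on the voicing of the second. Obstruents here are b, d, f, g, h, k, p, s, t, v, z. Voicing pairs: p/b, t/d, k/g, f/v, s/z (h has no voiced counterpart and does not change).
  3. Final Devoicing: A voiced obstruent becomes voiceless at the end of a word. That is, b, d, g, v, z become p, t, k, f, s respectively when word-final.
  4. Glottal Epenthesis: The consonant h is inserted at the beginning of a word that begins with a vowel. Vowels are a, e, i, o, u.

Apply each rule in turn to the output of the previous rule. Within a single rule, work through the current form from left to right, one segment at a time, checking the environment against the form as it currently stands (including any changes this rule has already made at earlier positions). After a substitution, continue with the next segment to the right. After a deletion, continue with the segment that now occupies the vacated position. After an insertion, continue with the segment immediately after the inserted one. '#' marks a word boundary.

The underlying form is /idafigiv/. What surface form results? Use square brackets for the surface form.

[hizafihif]

1 Spirantization: [idafigiv] → [izafihiv]
2 Regressive Voicing Assimilation: no change — [izafihiv]
3 Final Devoicing: [izafihiv] → [izafihif]
4 Glottal Epenthesis: [izafihif] → [hizafihif]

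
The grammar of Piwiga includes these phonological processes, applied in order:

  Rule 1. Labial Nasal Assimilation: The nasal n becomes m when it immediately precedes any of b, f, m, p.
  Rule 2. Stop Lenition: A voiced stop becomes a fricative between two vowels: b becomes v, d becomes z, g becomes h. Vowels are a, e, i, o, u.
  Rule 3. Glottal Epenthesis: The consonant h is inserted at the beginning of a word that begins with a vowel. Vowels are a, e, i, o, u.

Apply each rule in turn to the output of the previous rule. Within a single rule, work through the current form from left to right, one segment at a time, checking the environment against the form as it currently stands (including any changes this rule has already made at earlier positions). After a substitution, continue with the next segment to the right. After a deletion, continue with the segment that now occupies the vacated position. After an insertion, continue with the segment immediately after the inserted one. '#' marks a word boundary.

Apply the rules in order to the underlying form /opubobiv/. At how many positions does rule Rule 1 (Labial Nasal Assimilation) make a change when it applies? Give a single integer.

Rule 1 Labial Nasal Assimilation: no change — [opubobiv]
Rule 2 Stop Lenition: [opubobiv] → [opuvoviv]
Rule 3 Glottal Epenthesis: [opuvoviv] → [hopuvoviv]
Rule Rule 1 changed 0 position(s).

0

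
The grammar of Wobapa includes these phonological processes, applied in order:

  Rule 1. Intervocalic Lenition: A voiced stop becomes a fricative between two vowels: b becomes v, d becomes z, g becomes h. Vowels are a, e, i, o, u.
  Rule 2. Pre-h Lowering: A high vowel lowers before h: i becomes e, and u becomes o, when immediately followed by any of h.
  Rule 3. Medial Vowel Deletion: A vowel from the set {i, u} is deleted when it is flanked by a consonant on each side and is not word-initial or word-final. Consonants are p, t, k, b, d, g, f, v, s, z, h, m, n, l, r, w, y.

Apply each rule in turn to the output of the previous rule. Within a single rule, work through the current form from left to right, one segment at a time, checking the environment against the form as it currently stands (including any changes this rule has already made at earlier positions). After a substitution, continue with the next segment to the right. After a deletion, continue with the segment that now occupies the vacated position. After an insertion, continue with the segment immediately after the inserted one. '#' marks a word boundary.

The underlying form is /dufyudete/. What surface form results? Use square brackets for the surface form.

[dfyzete]

Rule 1 Intervocalic Lenition: [dufyudete] → [dufyuzete]
Rule 2 Pre-h Lowering: no change — [dufyuzete]
Rule 3 Medial Vowel Deletion: [dufyuzete] → [dfyzete]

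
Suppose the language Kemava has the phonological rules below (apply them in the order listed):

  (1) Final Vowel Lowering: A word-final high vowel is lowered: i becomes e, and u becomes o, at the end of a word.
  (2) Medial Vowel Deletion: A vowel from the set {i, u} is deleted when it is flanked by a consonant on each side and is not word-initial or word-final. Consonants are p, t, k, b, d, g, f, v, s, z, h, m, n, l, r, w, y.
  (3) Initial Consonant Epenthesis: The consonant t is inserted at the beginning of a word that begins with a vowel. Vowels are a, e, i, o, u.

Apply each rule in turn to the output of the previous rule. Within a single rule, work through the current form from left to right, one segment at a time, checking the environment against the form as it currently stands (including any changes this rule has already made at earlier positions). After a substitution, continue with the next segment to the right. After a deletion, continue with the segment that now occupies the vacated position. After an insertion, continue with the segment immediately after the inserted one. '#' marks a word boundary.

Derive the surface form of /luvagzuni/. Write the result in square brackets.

[lvagzne]

(1) Final Vowel Lowering: [luvagzuni] → [luvagzune]
(2) Medial Vowel Deletion: [luvagzune] → [lvagzne]
(3) Initial Consonant Epenthesis: no change — [lvagzne]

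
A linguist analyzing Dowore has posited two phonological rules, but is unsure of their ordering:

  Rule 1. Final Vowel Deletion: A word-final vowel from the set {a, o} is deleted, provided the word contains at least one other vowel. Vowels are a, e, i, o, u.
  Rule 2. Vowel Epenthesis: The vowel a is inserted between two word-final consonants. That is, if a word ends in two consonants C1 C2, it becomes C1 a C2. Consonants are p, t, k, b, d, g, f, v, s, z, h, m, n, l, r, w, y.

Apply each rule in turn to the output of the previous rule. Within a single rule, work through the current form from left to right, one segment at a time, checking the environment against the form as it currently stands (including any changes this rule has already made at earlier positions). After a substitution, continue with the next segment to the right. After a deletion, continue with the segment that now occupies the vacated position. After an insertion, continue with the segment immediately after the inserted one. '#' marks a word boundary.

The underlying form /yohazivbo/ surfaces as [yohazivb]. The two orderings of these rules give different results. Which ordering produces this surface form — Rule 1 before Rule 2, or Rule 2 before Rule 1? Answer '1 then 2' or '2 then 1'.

Order 1 then 2:
  1 Final Vowel Deletion: [yohazivbo] → [yohazivb]
  2 Vowel Epenthesis: [yohazivb] → [yohazivab]
  result: [yohazivab]
Order 2 then 1:
  2 Vowel Epenthesis: no change — [yohazivbo]
  1 Final Vowel Deletion: [yohazivbo] → [yohazivb]
  result: [yohazivb]

2 then 1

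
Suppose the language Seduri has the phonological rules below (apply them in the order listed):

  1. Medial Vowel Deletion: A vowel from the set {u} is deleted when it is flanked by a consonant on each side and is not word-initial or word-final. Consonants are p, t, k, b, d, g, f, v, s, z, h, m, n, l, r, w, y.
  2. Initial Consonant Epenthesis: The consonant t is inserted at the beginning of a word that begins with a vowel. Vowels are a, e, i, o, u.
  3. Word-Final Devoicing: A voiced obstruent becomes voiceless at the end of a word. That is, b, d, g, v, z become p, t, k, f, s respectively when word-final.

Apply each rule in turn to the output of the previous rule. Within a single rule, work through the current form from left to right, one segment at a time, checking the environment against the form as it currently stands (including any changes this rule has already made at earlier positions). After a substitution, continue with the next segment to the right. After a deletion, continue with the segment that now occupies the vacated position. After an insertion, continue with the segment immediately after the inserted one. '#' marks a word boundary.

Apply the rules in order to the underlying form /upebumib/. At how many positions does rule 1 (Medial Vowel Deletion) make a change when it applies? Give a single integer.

1 Medial Vowel Deletion: [upebumib] → [upebmib]
2 Initial Consonant Epenthesis: [upebmib] → [tupebmib]
3 Word-Final Devoicing: [tupebmib] → [tupebmip]
Rule 1 changed 1 position(s).

1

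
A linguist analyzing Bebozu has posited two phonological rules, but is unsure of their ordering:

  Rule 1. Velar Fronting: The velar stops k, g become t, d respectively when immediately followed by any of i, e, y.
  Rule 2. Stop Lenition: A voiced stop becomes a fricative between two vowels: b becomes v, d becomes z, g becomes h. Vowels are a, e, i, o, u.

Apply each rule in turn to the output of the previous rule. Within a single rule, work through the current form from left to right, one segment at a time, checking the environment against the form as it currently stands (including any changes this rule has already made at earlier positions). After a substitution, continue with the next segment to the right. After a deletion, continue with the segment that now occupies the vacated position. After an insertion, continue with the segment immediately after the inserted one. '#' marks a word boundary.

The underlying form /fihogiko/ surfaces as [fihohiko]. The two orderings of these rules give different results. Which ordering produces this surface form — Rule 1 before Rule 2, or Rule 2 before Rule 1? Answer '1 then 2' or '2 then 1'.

2 then 1

Order 1 then 2:
  1 Velar Fronting: [fihogiko] → [fihodiko]
  2 Stop Lenition: [fihodiko] → [fihoziko]
  result: [fihoziko]
Order 2 then 1:
  2 Stop Lenition: [fihogiko] → [fihohiko]
  1 Velar Fronting: no change — [fihohiko]
  result: [fihohiko]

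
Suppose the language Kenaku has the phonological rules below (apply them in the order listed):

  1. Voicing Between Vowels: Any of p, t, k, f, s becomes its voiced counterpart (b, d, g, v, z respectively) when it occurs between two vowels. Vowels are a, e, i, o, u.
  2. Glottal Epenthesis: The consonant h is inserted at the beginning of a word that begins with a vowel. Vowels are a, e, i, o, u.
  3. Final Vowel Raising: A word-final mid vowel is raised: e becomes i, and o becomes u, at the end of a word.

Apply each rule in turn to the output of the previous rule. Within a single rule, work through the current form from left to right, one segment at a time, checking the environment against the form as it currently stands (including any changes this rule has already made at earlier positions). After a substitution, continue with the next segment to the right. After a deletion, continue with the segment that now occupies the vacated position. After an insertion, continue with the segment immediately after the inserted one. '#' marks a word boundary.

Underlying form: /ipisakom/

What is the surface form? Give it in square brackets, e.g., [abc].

[hibizagom]

1 Voicing Between Vowels: [ipisakom] → [ibizagom]
2 Glottal Epenthesis: [ibizagom] → [hibizagom]
3 Final Vowel Raising: no change — [hibizagom]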